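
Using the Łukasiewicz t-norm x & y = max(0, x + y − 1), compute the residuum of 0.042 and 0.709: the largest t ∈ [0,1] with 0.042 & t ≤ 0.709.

The residuum of the Łukasiewicz t-norm gives the supremum: min(1, 1 − 0.042 + 0.709).
1 − 0.042 + 0.709 = 1.667, so t = min(1, 1.667) = 1.000.
Check: 0.042 & 1.000 = max(0, 0.042) = 0.042 ≤ 0.709.

1.000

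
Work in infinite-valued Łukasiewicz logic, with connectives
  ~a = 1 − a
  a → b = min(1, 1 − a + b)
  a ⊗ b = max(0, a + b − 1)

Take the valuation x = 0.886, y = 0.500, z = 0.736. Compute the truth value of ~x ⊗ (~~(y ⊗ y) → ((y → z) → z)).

~x = 1 − 0.886 = 0.114
y ⊗ y = max(0, 0.500 + 0.500 − 1) = max(0, 0.000) = 0.000
~(y ⊗ y) = 1 − 0.000 = 1.000
~~(y ⊗ y) = 1 − 1.000 = 0.000
y → z = min(1, 1 − 0.500 + 0.736) = min(1, 1.236) = 1.000
(y → z) → z = min(1, 1 − 1.000 + 0.736) = min(1, 0.736) = 0.736
~~(y ⊗ y) → ((y → z) → z) = min(1, 1 − 0.000 + 0.736) = min(1, 1.736) = 1.000
~x ⊗ (~~(y ⊗ y) → ((y → z) → z)) = max(0, 0.114 + 1.000 − 1) = max(0, 0.114) = 0.114

0.114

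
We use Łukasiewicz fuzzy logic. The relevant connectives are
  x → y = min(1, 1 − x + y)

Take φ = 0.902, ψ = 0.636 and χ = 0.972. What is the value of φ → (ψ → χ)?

ψ → χ = min(1, 1 − 0.636 + 0.972) = min(1, 1.336) = 1.000
φ → (ψ → χ) = min(1, 1 − 0.902 + 1.000) = min(1, 1.098) = 1.000

1.000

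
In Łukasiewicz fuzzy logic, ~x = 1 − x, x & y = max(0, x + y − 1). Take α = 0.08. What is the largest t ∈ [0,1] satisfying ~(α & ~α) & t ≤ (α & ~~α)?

~α = 1 − 0.08 = 0.92
α & ~α = max(0, 0.08 + 0.92 − 1) = max(0, 0.00) = 0.00
~(α & ~α) = 1 − 0.00 = 1.00
So the left factor is ~(α & ~α) = 1.00.
~~α = 1 − 0.92 = 0.08
α & ~~α = max(0, 0.08 + 0.08 − 1) = max(0, -0.84) = 0.00
So the right-hand bound is α & ~~α = 0.00.
The residuum of the Łukasiewicz t-norm gives the supremum: min(1, 1 − 1.00 + 0.00).
1 − 1.00 + 0.00 = 0.00, so t = min(1, 0.00) = 0.00.
Check: 1.00 & 0.00 = max(0, 0.00) = 0.00 ≤ 0.00.

0.00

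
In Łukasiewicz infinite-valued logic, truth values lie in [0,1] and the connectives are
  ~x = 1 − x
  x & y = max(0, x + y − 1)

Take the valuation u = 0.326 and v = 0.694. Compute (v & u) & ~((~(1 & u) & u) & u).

0.020

v & u = max(0, 0.694 + 0.326 − 1) = max(0, 0.020) = 0.020
1 & u = max(0, 1.000 + 0.326 − 1) = max(0, 0.326) = 0.326
~(1 & u) = 1 − 0.326 = 0.674
~(1 & u) & u = max(0, 0.674 + 0.326 − 1) = max(0, 0.000) = 0.000
(~(1 & u) & u) & u = max(0, 0.000 + 0.326 − 1) = max(0, -0.674) = 0.000
~((~(1 & u) & u) & u) = 1 − 0.000 = 1.000
(v & u) & ~((~(1 & u) & u) & u) = max(0, 0.020 + 1.000 − 1) = max(0, 0.020) = 0.020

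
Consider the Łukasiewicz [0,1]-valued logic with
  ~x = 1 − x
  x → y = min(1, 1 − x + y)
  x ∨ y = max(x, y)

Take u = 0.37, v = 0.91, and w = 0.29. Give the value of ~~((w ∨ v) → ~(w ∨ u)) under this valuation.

0.72

w ∨ v = max(0.29, 0.91) = 0.91
w ∨ u = max(0.29, 0.37) = 0.37
~(w ∨ u) = 1 − 0.37 = 0.63
(w ∨ v) → ~(w ∨ u) = min(1, 1 − 0.91 + 0.63) = min(1, 0.72) = 0.72
~((w ∨ v) → ~(w ∨ u)) = 1 − 0.72 = 0.28
~~((w ∨ v) → ~(w ∨ u)) = 1 − 0.28 = 0.72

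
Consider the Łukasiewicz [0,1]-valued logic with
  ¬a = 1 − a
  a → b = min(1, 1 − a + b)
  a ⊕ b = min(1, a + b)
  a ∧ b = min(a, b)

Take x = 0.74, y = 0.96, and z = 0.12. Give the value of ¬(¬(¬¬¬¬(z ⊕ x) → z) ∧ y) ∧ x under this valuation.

z ⊕ x = min(1, 0.12 + 0.74) = min(1, 0.86) = 0.86
¬(z ⊕ x) = 1 − 0.86 = 0.14
¬¬(z ⊕ x) = 1 − 0.14 = 0.86
¬¬¬(z ⊕ x) = 1 − 0.86 = 0.14
¬¬¬¬(z ⊕ x) = 1 − 0.14 = 0.86
¬¬¬¬(z ⊕ x) → z = min(1, 1 − 0.86 + 0.12) = min(1, 0.26) = 0.26
¬(¬¬¬¬(z ⊕ x) → z) = 1 − 0.26 = 0.74
¬(¬¬¬¬(z ⊕ x) → z) ∧ y = min(0.74, 0.96) = 0.74
¬(¬(¬¬¬¬(z ⊕ x) → z) ∧ y) = 1 − 0.74 = 0.26
¬(¬(¬¬¬¬(z ⊕ x) → z) ∧ y) ∧ x = min(0.26, 0.74) = 0.26

0.26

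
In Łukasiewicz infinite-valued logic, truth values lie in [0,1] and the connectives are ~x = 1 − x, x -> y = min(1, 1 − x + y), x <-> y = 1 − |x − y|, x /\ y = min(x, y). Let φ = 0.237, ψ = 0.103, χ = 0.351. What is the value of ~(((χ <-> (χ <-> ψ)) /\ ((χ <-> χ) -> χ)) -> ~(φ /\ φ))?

χ <-> ψ = 1 − |0.351 − 0.103| = 1 − 0.248 = 0.752
χ <-> (χ <-> ψ) = 1 − |0.351 − 0.752| = 1 − 0.401 = 0.599
χ <-> χ = 1 − |0.351 − 0.351| = 1 − 0.000 = 1.000
(χ <-> χ) -> χ = min(1, 1 − 1.000 + 0.351) = min(1, 0.351) = 0.351
(χ <-> (χ <-> ψ)) /\ ((χ <-> χ) -> χ) = min(0.599, 0.351) = 0.351
φ /\ φ = min(0.237, 0.237) = 0.237
~(φ /\ φ) = 1 − 0.237 = 0.763
((χ <-> (χ <-> ψ)) /\ ((χ <-> χ) -> χ)) -> ~(φ /\ φ) = min(1, 1 − 0.351 + 0.763) = min(1, 1.412) = 1.000
~(((χ <-> (χ <-> ψ)) /\ ((χ <-> χ) -> χ)) -> ~(φ /\ φ)) = 1 − 1.000 = 0.000

0.000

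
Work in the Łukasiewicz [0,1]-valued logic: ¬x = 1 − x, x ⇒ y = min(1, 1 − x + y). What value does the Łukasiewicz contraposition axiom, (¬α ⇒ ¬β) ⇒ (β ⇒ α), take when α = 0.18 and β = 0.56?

¬α = 1 − 0.18 = 0.82
¬β = 1 − 0.56 = 0.44
¬α ⇒ ¬β = min(1, 1 − 0.82 + 0.44) = min(1, 0.62) = 0.62
β ⇒ α = min(1, 1 − 0.56 + 0.18) = min(1, 0.62) = 0.62
(¬α ⇒ ¬β) ⇒ (β ⇒ α) = min(1, 1 − 0.62 + 0.62) = min(1, 1.00) = 1.00
(As expected: an axiom of Ł∞, always 1.)

1.00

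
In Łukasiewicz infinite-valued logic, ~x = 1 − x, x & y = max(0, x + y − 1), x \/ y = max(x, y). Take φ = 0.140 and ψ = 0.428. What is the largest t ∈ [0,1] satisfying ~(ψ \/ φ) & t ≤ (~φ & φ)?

ψ \/ φ = max(0.428, 0.140) = 0.428
~(ψ \/ φ) = 1 − 0.428 = 0.572
So the left factor is ~(ψ \/ φ) = 0.572.
~φ = 1 − 0.140 = 0.860
~φ & φ = max(0, 0.860 + 0.140 − 1) = max(0, 0.000) = 0.000
So the right-hand bound is ~φ & φ = 0.000.
The residuum of the Łukasiewicz t-norm gives the supremum: min(1, 1 − 0.572 + 0.000).
1 − 0.572 + 0.000 = 0.428, so t = min(1, 0.428) = 0.428.
Check: 0.572 & 0.428 = max(0, 0.000) = 0.000 ≤ 0.000.

0.428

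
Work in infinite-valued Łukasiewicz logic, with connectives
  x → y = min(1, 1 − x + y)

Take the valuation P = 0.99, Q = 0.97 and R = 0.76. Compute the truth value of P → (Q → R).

0.80

Q → R = min(1, 1 − 0.97 + 0.76) = min(1, 0.79) = 0.79
P → (Q → R) = min(1, 1 − 0.99 + 0.79) = min(1, 0.80) = 0.80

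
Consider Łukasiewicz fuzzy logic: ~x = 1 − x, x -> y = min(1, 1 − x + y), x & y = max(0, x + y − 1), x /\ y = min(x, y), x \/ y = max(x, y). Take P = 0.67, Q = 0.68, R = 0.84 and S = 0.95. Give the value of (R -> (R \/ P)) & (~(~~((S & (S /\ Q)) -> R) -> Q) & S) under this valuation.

0.27

R \/ P = max(0.84, 0.67) = 0.84
R -> (R \/ P) = min(1, 1 − 0.84 + 0.84) = min(1, 1.00) = 1.00
S /\ Q = min(0.95, 0.68) = 0.68
S & (S /\ Q) = max(0, 0.95 + 0.68 − 1) = max(0, 0.63) = 0.63
(S & (S /\ Q)) -> R = min(1, 1 − 0.63 + 0.84) = min(1, 1.21) = 1.00
~((S & (S /\ Q)) -> R) = 1 − 1.00 = 0.00
~~((S & (S /\ Q)) -> R) = 1 − 0.00 = 1.00
~~((S & (S /\ Q)) -> R) -> Q = min(1, 1 − 1.00 + 0.68) = min(1, 0.68) = 0.68
~(~~((S & (S /\ Q)) -> R) -> Q) = 1 − 0.68 = 0.32
~(~~((S & (S /\ Q)) -> R) -> Q) & S = max(0, 0.32 + 0.95 − 1) = max(0, 0.27) = 0.27
(R -> (R \/ P)) & (~(~~((S & (S /\ Q)) -> R) -> Q) & S) = max(0, 1.00 + 0.27 − 1) = max(0, 0.27) = 0.27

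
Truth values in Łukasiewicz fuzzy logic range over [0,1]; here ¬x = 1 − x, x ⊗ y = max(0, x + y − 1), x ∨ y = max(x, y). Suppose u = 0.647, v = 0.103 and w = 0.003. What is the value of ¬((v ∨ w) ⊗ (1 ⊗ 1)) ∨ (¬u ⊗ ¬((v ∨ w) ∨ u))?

0.897

v ∨ w = max(0.103, 0.003) = 0.103
1 ⊗ 1 = max(0, 1.000 + 1.000 − 1) = max(0, 1.000) = 1.000
(v ∨ w) ⊗ (1 ⊗ 1) = max(0, 0.103 + 1.000 − 1) = max(0, 0.103) = 0.103
¬((v ∨ w) ⊗ (1 ⊗ 1)) = 1 − 0.103 = 0.897
¬u = 1 − 0.647 = 0.353
(v ∨ w) ∨ u = max(0.103, 0.647) = 0.647
¬((v ∨ w) ∨ u) = 1 − 0.647 = 0.353
¬u ⊗ ¬((v ∨ w) ∨ u) = max(0, 0.353 + 0.353 − 1) = max(0, -0.294) = 0.000
¬((v ∨ w) ⊗ (1 ⊗ 1)) ∨ (¬u ⊗ ¬((v ∨ w) ∨ u)) = max(0.897, 0.000) = 0.897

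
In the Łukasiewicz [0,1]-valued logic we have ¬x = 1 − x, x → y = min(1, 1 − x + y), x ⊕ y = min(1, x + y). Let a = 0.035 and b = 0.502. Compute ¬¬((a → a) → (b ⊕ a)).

0.537

a → a = min(1, 1 − 0.035 + 0.035) = min(1, 1.000) = 1.000
b ⊕ a = min(1, 0.502 + 0.035) = min(1, 0.537) = 0.537
(a → a) → (b ⊕ a) = min(1, 1 − 1.000 + 0.537) = min(1, 0.537) = 0.537
¬((a → a) → (b ⊕ a)) = 1 − 0.537 = 0.463
¬¬((a → a) → (b ⊕ a)) = 1 − 0.463 = 0.537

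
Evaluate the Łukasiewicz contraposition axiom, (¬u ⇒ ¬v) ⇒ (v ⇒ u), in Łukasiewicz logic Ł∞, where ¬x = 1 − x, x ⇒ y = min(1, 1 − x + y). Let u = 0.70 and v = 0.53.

¬u = 1 − 0.70 = 0.30
¬v = 1 − 0.53 = 0.47
¬u ⇒ ¬v = min(1, 1 − 0.30 + 0.47) = min(1, 1.17) = 1.00
v ⇒ u = min(1, 1 − 0.53 + 0.70) = min(1, 1.17) = 1.00
(¬u ⇒ ¬v) ⇒ (v ⇒ u) = min(1, 1 − 1.00 + 1.00) = min(1, 1.00) = 1.00
(As expected: an axiom of Ł∞, always 1.)

1.00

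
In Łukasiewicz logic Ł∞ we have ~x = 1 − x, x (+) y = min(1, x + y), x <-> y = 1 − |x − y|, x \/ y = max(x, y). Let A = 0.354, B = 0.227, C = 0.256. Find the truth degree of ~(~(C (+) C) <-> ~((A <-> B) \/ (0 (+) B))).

0.361

C (+) C = min(1, 0.256 + 0.256) = min(1, 0.512) = 0.512
~(C (+) C) = 1 − 0.512 = 0.488
A <-> B = 1 − |0.354 − 0.227| = 1 − 0.127 = 0.873
0 (+) B = min(1, 0.000 + 0.227) = min(1, 0.227) = 0.227
(A <-> B) \/ (0 (+) B) = max(0.873, 0.227) = 0.873
~((A <-> B) \/ (0 (+) B)) = 1 − 0.873 = 0.127
~(C (+) C) <-> ~((A <-> B) \/ (0 (+) B)) = 1 − |0.488 − 0.127| = 1 − 0.361 = 0.639
~(~(C (+) C) <-> ~((A <-> B) \/ (0 (+) B))) = 1 − 0.639 = 0.361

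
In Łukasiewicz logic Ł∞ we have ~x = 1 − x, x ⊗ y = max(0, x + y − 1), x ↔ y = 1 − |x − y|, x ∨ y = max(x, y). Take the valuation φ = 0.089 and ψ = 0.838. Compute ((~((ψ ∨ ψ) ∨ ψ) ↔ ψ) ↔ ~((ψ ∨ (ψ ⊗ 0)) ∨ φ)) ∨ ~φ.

0.911

ψ ∨ ψ = max(0.838, 0.838) = 0.838
(ψ ∨ ψ) ∨ ψ = max(0.838, 0.838) = 0.838
~((ψ ∨ ψ) ∨ ψ) = 1 − 0.838 = 0.162
~((ψ ∨ ψ) ∨ ψ) ↔ ψ = 1 − |0.162 − 0.838| = 1 − 0.676 = 0.324
ψ ⊗ 0 = max(0, 0.838 + 0.000 − 1) = max(0, -0.162) = 0.000
ψ ∨ (ψ ⊗ 0) = max(0.838, 0.000) = 0.838
(ψ ∨ (ψ ⊗ 0)) ∨ φ = max(0.838, 0.089) = 0.838
~((ψ ∨ (ψ ⊗ 0)) ∨ φ) = 1 − 0.838 = 0.162
(~((ψ ∨ ψ) ∨ ψ) ↔ ψ) ↔ ~((ψ ∨ (ψ ⊗ 0)) ∨ φ) = 1 − |0.324 − 0.162| = 1 − 0.162 = 0.838
~φ = 1 − 0.089 = 0.911
((~((ψ ∨ ψ) ∨ ψ) ↔ ψ) ↔ ~((ψ ∨ (ψ ⊗ 0)) ∨ φ)) ∨ ~φ = max(0.838, 0.911) = 0.911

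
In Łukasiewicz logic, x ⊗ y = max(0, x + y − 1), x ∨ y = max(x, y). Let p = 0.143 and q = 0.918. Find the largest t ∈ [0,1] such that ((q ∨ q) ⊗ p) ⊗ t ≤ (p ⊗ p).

q ∨ q = max(0.918, 0.918) = 0.918
(q ∨ q) ⊗ p = max(0, 0.918 + 0.143 − 1) = max(0, 0.061) = 0.061
So the left factor is (q ∨ q) ⊗ p = 0.061.
p ⊗ p = max(0, 0.143 + 0.143 − 1) = max(0, -0.714) = 0.000
So the right-hand bound is p ⊗ p = 0.000.
The residuum of the Łukasiewicz t-norm gives the supremum: min(1, 1 − 0.061 + 0.000).
1 − 0.061 + 0.000 = 0.939, so t = min(1, 0.939) = 0.939.
Check: 0.061 ⊗ 0.939 = max(0, 0.000) = 0.000 ≤ 0.000.

0.939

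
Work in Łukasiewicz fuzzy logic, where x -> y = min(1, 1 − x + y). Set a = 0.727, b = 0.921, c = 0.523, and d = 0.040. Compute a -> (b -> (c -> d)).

0.869

c -> d = min(1, 1 − 0.523 + 0.040) = min(1, 0.517) = 0.517
b -> (c -> d) = min(1, 1 − 0.921 + 0.517) = min(1, 0.596) = 0.596
a -> (b -> (c -> d)) = min(1, 1 − 0.727 + 0.596) = min(1, 0.869) = 0.869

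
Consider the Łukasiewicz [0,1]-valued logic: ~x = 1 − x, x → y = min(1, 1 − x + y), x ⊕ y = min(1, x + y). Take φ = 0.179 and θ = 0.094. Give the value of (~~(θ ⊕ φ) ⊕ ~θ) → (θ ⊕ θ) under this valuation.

θ ⊕ φ = min(1, 0.094 + 0.179) = min(1, 0.273) = 0.273
~(θ ⊕ φ) = 1 − 0.273 = 0.727
~~(θ ⊕ φ) = 1 − 0.727 = 0.273
~θ = 1 − 0.094 = 0.906
~~(θ ⊕ φ) ⊕ ~θ = min(1, 0.273 + 0.906) = min(1, 1.179) = 1.000
θ ⊕ θ = min(1, 0.094 + 0.094) = min(1, 0.188) = 0.188
(~~(θ ⊕ φ) ⊕ ~θ) → (θ ⊕ θ) = min(1, 1 − 1.000 + 0.188) = min(1, 0.188) = 0.188

0.188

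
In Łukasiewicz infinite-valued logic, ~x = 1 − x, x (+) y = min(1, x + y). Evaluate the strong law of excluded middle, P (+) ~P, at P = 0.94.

1.00

~P = 1 − 0.94 = 0.06
P (+) ~P = min(1, 0.94 + 0.06) = min(1, 1.00) = 1.00
(As expected: always 1 in Ł∞ since a ⊕ (1−a) = 1.)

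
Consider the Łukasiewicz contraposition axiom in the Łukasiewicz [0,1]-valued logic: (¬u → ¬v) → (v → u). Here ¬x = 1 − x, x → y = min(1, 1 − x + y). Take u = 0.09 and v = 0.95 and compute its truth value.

¬u = 1 − 0.09 = 0.91
¬v = 1 − 0.95 = 0.05
¬u → ¬v = min(1, 1 − 0.91 + 0.05) = min(1, 0.14) = 0.14
v → u = min(1, 1 − 0.95 + 0.09) = min(1, 0.14) = 0.14
(¬u → ¬v) → (v → u) = min(1, 1 − 0.14 + 0.14) = min(1, 1.00) = 1.00
(As expected: an axiom of Ł∞, always 1.)

1.00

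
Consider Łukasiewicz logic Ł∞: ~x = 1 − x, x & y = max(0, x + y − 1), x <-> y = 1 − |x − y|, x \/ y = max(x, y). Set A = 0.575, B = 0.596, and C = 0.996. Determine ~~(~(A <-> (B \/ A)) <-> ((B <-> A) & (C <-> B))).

0.442

B \/ A = max(0.596, 0.575) = 0.596
A <-> (B \/ A) = 1 − |0.575 − 0.596| = 1 − 0.021 = 0.979
~(A <-> (B \/ A)) = 1 − 0.979 = 0.021
B <-> A = 1 − |0.596 − 0.575| = 1 − 0.021 = 0.979
C <-> B = 1 − |0.996 − 0.596| = 1 − 0.400 = 0.600
(B <-> A) & (C <-> B) = max(0, 0.979 + 0.600 − 1) = max(0, 0.579) = 0.579
~(A <-> (B \/ A)) <-> ((B <-> A) & (C <-> B)) = 1 − |0.021 − 0.579| = 1 − 0.558 = 0.442
~(~(A <-> (B \/ A)) <-> ((B <-> A) & (C <-> B))) = 1 − 0.442 = 0.558
~~(~(A <-> (B \/ A)) <-> ((B <-> A) & (C <-> B))) = 1 − 0.558 = 0.442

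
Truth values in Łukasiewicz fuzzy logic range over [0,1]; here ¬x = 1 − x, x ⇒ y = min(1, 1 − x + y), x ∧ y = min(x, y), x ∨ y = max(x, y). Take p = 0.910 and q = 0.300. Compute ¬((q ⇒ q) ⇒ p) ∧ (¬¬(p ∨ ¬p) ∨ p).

q ⇒ q = min(1, 1 − 0.300 + 0.300) = min(1, 1.000) = 1.000
(q ⇒ q) ⇒ p = min(1, 1 − 1.000 + 0.910) = min(1, 0.910) = 0.910
¬((q ⇒ q) ⇒ p) = 1 − 0.910 = 0.090
¬p = 1 − 0.910 = 0.090
p ∨ ¬p = max(0.910, 0.090) = 0.910
¬(p ∨ ¬p) = 1 − 0.910 = 0.090
¬¬(p ∨ ¬p) = 1 − 0.090 = 0.910
¬¬(p ∨ ¬p) ∨ p = max(0.910, 0.910) = 0.910
¬((q ⇒ q) ⇒ p) ∧ (¬¬(p ∨ ¬p) ∨ p) = min(0.090, 0.910) = 0.090

0.090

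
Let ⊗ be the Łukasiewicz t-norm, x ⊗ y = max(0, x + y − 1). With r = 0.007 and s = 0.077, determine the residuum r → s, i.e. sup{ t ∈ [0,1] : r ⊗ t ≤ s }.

1.000

The residuum of the Łukasiewicz t-norm gives the supremum: min(1, 1 − 0.007 + 0.077).
1 − 0.007 + 0.077 = 1.070, so t = min(1, 1.070) = 1.000.
Check: 0.007 ⊗ 1.000 = max(0, 0.007) = 0.007 ≤ 0.077.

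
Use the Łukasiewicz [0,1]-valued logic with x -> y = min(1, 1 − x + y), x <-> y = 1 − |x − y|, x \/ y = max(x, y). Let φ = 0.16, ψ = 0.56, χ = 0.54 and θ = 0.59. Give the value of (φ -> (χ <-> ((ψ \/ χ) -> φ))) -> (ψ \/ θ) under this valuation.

ψ \/ χ = max(0.56, 0.54) = 0.56
(ψ \/ χ) -> φ = min(1, 1 − 0.56 + 0.16) = min(1, 0.60) = 0.60
χ <-> ((ψ \/ χ) -> φ) = 1 − |0.54 − 0.60| = 1 − 0.06 = 0.94
φ -> (χ <-> ((ψ \/ χ) -> φ)) = min(1, 1 − 0.16 + 0.94) = min(1, 1.78) = 1.00
ψ \/ θ = max(0.56, 0.59) = 0.59
(φ -> (χ <-> ((ψ \/ χ) -> φ))) -> (ψ \/ θ) = min(1, 1 − 1.00 + 0.59) = min(1, 0.59) = 0.59

0.59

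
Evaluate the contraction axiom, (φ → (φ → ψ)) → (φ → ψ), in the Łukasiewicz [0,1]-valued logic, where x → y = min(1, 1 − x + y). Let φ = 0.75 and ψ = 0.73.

φ → ψ = min(1, 1 − 0.75 + 0.73) = min(1, 0.98) = 0.98
φ → (φ → ψ) = min(1, 1 − 0.75 + 0.98) = min(1, 1.23) = 1.00
(φ → (φ → ψ)) → (φ → ψ) = min(1, 1 − 1.00 + 0.98) = min(1, 0.98) = 0.98
(The value 0.98 < 1 shows this instance is not satisfied; fails in Ł∞ (the t-norm is not idempotent).)

0.98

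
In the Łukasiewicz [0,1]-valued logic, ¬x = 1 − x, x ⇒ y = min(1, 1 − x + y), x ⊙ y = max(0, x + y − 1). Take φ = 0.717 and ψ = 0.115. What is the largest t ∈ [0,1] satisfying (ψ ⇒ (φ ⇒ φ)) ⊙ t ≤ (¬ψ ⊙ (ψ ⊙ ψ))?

φ ⇒ φ = min(1, 1 − 0.717 + 0.717) = min(1, 1.000) = 1.000
ψ ⇒ (φ ⇒ φ) = min(1, 1 − 0.115 + 1.000) = min(1, 1.885) = 1.000
So the left factor is ψ ⇒ (φ ⇒ φ) = 1.000.
¬ψ = 1 − 0.115 = 0.885
ψ ⊙ ψ = max(0, 0.115 + 0.115 − 1) = max(0, -0.770) = 0.000
¬ψ ⊙ (ψ ⊙ ψ) = max(0, 0.885 + 0.000 − 1) = max(0, -0.115) = 0.000
So the right-hand bound is ¬ψ ⊙ (ψ ⊙ ψ) = 0.000.
The residuum of the Łukasiewicz t-norm gives the supremum: min(1, 1 − 1.000 + 0.000).
1 − 1.000 + 0.000 = 0.000, so t = min(1, 0.000) = 0.000.
Check: 1.000 ⊙ 0.000 = max(0, 0.000) = 0.000 ≤ 0.000.

0.000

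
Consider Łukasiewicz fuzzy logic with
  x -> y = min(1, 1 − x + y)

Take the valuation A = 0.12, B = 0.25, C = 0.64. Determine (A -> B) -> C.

A -> B = min(1, 1 − 0.12 + 0.25) = min(1, 1.13) = 1.00
(A -> B) -> C = min(1, 1 − 1.00 + 0.64) = min(1, 0.64) = 0.64

0.64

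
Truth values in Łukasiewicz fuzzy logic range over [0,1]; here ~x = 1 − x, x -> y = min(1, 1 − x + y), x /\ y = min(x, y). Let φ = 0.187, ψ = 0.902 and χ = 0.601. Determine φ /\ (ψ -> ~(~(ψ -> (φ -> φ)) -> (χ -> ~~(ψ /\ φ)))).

φ -> φ = min(1, 1 − 0.187 + 0.187) = min(1, 1.000) = 1.000
ψ -> (φ -> φ) = min(1, 1 − 0.902 + 1.000) = min(1, 1.098) = 1.000
~(ψ -> (φ -> φ)) = 1 − 1.000 = 0.000
ψ /\ φ = min(0.902, 0.187) = 0.187
~(ψ /\ φ) = 1 − 0.187 = 0.813
~~(ψ /\ φ) = 1 − 0.813 = 0.187
χ -> ~~(ψ /\ φ) = min(1, 1 − 0.601 + 0.187) = min(1, 0.586) = 0.586
~(ψ -> (φ -> φ)) -> (χ -> ~~(ψ /\ φ)) = min(1, 1 − 0.000 + 0.586) = min(1, 1.586) = 1.000
~(~(ψ -> (φ -> φ)) -> (χ -> ~~(ψ /\ φ))) = 1 − 1.000 = 0.000
ψ -> ~(~(ψ -> (φ -> φ)) -> (χ -> ~~(ψ /\ φ))) = min(1, 1 − 0.902 + 0.000) = min(1, 0.098) = 0.098
φ /\ (ψ -> ~(~(ψ -> (φ -> φ)) -> (χ -> ~~(ψ /\ φ)))) = min(0.187, 0.098) = 0.098

0.098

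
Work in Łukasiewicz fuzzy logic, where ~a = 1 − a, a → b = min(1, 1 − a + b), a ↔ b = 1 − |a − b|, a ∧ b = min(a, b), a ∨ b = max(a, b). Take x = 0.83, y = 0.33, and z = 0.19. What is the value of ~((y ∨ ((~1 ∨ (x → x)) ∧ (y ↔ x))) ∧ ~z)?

~1 = 1 − 1.00 = 0.00
x → x = min(1, 1 − 0.83 + 0.83) = min(1, 1.00) = 1.00
~1 ∨ (x → x) = max(0.00, 1.00) = 1.00
y ↔ x = 1 − |0.33 − 0.83| = 1 − 0.50 = 0.50
(~1 ∨ (x → x)) ∧ (y ↔ x) = min(1.00, 0.50) = 0.50
y ∨ ((~1 ∨ (x → x)) ∧ (y ↔ x)) = max(0.33, 0.50) = 0.50
~z = 1 − 0.19 = 0.81
(y ∨ ((~1 ∨ (x → x)) ∧ (y ↔ x))) ∧ ~z = min(0.50, 0.81) = 0.50
~((y ∨ ((~1 ∨ (x → x)) ∧ (y ↔ x))) ∧ ~z) = 1 − 0.50 = 0.50

0.50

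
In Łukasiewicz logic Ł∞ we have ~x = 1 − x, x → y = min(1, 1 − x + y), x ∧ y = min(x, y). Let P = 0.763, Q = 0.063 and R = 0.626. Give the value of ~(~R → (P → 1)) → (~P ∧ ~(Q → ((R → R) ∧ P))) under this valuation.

~R = 1 − 0.626 = 0.374
P → 1 = min(1, 1 − 0.763 + 1.000) = min(1, 1.237) = 1.000
~R → (P → 1) = min(1, 1 − 0.374 + 1.000) = min(1, 1.626) = 1.000
~(~R → (P → 1)) = 1 − 1.000 = 0.000
~P = 1 − 0.763 = 0.237
R → R = min(1, 1 − 0.626 + 0.626) = min(1, 1.000) = 1.000
(R → R) ∧ P = min(1.000, 0.763) = 0.763
Q → ((R → R) ∧ P) = min(1, 1 − 0.063 + 0.763) = min(1, 1.700) = 1.000
~(Q → ((R → R) ∧ P)) = 1 − 1.000 = 0.000
~P ∧ ~(Q → ((R → R) ∧ P)) = min(0.237, 0.000) = 0.000
~(~R → (P → 1)) → (~P ∧ ~(Q → ((R → R) ∧ P))) = min(1, 1 − 0.000 + 0.000) = min(1, 1.000) = 1.000

1.000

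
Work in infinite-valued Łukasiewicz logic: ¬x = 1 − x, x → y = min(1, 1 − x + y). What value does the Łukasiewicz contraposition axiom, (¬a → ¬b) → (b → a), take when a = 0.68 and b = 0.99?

1.00

¬a = 1 − 0.68 = 0.32
¬b = 1 − 0.99 = 0.01
¬a → ¬b = min(1, 1 − 0.32 + 0.01) = min(1, 0.69) = 0.69
b → a = min(1, 1 − 0.99 + 0.68) = min(1, 0.69) = 0.69
(¬a → ¬b) → (b → a) = min(1, 1 − 0.69 + 0.69) = min(1, 1.00) = 1.00
(As expected: an axiom of Ł∞, always 1.)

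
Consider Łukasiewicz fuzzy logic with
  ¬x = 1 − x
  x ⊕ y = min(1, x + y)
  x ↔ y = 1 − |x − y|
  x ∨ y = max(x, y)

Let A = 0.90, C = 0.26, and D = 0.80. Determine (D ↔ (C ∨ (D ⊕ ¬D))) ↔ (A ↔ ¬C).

¬D = 1 − 0.80 = 0.20
D ⊕ ¬D = min(1, 0.80 + 0.20) = min(1, 1.00) = 1.00
C ∨ (D ⊕ ¬D) = max(0.26, 1.00) = 1.00
D ↔ (C ∨ (D ⊕ ¬D)) = 1 − |0.80 − 1.00| = 1 − 0.20 = 0.80
¬C = 1 − 0.26 = 0.74
A ↔ ¬C = 1 − |0.90 − 0.74| = 1 − 0.16 = 0.84
(D ↔ (C ∨ (D ⊕ ¬D))) ↔ (A ↔ ¬C) = 1 − |0.80 − 0.84| = 1 − 0.04 = 0.96

0.96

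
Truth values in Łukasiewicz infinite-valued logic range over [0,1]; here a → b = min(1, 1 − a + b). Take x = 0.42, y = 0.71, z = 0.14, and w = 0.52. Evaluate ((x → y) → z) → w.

x → y = min(1, 1 − 0.42 + 0.71) = min(1, 1.29) = 1.00
(x → y) → z = min(1, 1 − 1.00 + 0.14) = min(1, 0.14) = 0.14
((x → y) → z) → w = min(1, 1 − 0.14 + 0.52) = min(1, 1.38) = 1.00

1.00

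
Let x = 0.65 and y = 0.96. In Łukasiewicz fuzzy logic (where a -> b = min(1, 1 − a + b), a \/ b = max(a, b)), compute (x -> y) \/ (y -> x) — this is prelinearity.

1.00

x -> y = min(1, 1 − 0.65 + 0.96) = min(1, 1.31) = 1.00
y -> x = min(1, 1 − 0.96 + 0.65) = min(1, 0.69) = 0.69
(x -> y) \/ (y -> x) = max(1.00, 0.69) = 1.00
(As expected: a Ł∞-tautology — holds in every MV-chain.)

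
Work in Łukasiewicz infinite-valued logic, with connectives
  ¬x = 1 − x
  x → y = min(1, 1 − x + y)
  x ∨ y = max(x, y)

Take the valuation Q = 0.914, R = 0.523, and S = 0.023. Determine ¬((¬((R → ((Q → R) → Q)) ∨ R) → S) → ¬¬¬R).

Q → R = min(1, 1 − 0.914 + 0.523) = min(1, 0.609) = 0.609
(Q → R) → Q = min(1, 1 − 0.609 + 0.914) = min(1, 1.305) = 1.000
R → ((Q → R) → Q) = min(1, 1 − 0.523 + 1.000) = min(1, 1.477) = 1.000
(R → ((Q → R) → Q)) ∨ R = max(1.000, 0.523) = 1.000
¬((R → ((Q → R) → Q)) ∨ R) = 1 − 1.000 = 0.000
¬((R → ((Q → R) → Q)) ∨ R) → S = min(1, 1 − 0.000 + 0.023) = min(1, 1.023) = 1.000
¬R = 1 − 0.523 = 0.477
¬¬R = 1 − 0.477 = 0.523
¬¬¬R = 1 − 0.523 = 0.477
(¬((R → ((Q → R) → Q)) ∨ R) → S) → ¬¬¬R = min(1, 1 − 1.000 + 0.477) = min(1, 0.477) = 0.477
¬((¬((R → ((Q → R) → Q)) ∨ R) → S) → ¬¬¬R) = 1 − 0.477 = 0.523

0.523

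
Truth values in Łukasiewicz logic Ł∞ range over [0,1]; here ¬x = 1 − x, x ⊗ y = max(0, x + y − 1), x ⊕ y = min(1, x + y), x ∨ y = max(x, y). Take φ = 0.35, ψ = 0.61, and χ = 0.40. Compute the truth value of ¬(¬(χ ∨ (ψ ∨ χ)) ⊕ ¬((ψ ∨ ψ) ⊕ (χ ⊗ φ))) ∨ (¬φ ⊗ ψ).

ψ ∨ χ = max(0.61, 0.40) = 0.61
χ ∨ (ψ ∨ χ) = max(0.40, 0.61) = 0.61
¬(χ ∨ (ψ ∨ χ)) = 1 − 0.61 = 0.39
ψ ∨ ψ = max(0.61, 0.61) = 0.61
χ ⊗ φ = max(0, 0.40 + 0.35 − 1) = max(0, -0.25) = 0.00
(ψ ∨ ψ) ⊕ (χ ⊗ φ) = min(1, 0.61 + 0.00) = min(1, 0.61) = 0.61
¬((ψ ∨ ψ) ⊕ (χ ⊗ φ)) = 1 − 0.61 = 0.39
¬(χ ∨ (ψ ∨ χ)) ⊕ ¬((ψ ∨ ψ) ⊕ (χ ⊗ φ)) = min(1, 0.39 + 0.39) = min(1, 0.78) = 0.78
¬(¬(χ ∨ (ψ ∨ χ)) ⊕ ¬((ψ ∨ ψ) ⊕ (χ ⊗ φ))) = 1 − 0.78 = 0.22
¬φ = 1 − 0.35 = 0.65
¬φ ⊗ ψ = max(0, 0.65 + 0.61 − 1) = max(0, 0.26) = 0.26
¬(¬(χ ∨ (ψ ∨ χ)) ⊕ ¬((ψ ∨ ψ) ⊕ (χ ⊗ φ))) ∨ (¬φ ⊗ ψ) = max(0.22, 0.26) = 0.26

0.26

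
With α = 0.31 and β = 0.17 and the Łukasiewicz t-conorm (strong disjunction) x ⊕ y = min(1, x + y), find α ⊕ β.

α ⊕ β = min(1, 0.31 + 0.17) = min(1, 0.48) = 0.48
For comparison, the Gödel t-conorm max(x, y) would give 0.31.

0.48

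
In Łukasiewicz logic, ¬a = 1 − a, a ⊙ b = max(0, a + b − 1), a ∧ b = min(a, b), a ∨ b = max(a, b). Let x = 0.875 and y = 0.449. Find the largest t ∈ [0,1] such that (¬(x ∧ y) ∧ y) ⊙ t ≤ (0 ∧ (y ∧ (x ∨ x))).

0.551

x ∧ y = min(0.875, 0.449) = 0.449
¬(x ∧ y) = 1 − 0.449 = 0.551
¬(x ∧ y) ∧ y = min(0.551, 0.449) = 0.449
So the left factor is ¬(x ∧ y) ∧ y = 0.449.
x ∨ x = max(0.875, 0.875) = 0.875
y ∧ (x ∨ x) = min(0.449, 0.875) = 0.449
0 ∧ (y ∧ (x ∨ x)) = min(0.000, 0.449) = 0.000
So the right-hand bound is 0 ∧ (y ∧ (x ∨ x)) = 0.000.
The residuum of the Łukasiewicz t-norm gives the supremum: min(1, 1 − 0.449 + 0.000).
1 − 0.449 + 0.000 = 0.551, so t = min(1, 0.551) = 0.551.
Check: 0.449 ⊙ 0.551 = max(0, 0.000) = 0.000 ≤ 0.000.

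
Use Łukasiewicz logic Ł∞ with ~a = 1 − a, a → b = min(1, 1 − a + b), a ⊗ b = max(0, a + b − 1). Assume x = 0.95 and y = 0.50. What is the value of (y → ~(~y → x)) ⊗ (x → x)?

0.50

~y = 1 − 0.50 = 0.50
~y → x = min(1, 1 − 0.50 + 0.95) = min(1, 1.45) = 1.00
~(~y → x) = 1 − 1.00 = 0.00
y → ~(~y → x) = min(1, 1 − 0.50 + 0.00) = min(1, 0.50) = 0.50
x → x = min(1, 1 − 0.95 + 0.95) = min(1, 1.00) = 1.00
(y → ~(~y → x)) ⊗ (x → x) = max(0, 0.50 + 1.00 − 1) = max(0, 0.50) = 0.50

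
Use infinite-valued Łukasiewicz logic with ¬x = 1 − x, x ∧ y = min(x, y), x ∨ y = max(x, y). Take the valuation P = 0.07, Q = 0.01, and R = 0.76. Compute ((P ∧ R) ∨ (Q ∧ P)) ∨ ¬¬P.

0.07

P ∧ R = min(0.07, 0.76) = 0.07
Q ∧ P = min(0.01, 0.07) = 0.01
(P ∧ R) ∨ (Q ∧ P) = max(0.07, 0.01) = 0.07
¬P = 1 − 0.07 = 0.93
¬¬P = 1 − 0.93 = 0.07
((P ∧ R) ∨ (Q ∧ P)) ∨ ¬¬P = max(0.07, 0.07) = 0.07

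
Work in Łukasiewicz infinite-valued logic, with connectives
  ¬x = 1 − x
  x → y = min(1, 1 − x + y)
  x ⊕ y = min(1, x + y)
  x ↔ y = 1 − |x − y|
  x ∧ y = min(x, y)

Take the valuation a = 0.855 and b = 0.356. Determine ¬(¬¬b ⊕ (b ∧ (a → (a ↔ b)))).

¬b = 1 − 0.356 = 0.644
¬¬b = 1 − 0.644 = 0.356
a ↔ b = 1 − |0.855 − 0.356| = 1 − 0.499 = 0.501
a → (a ↔ b) = min(1, 1 − 0.855 + 0.501) = min(1, 0.646) = 0.646
b ∧ (a → (a ↔ b)) = min(0.356, 0.646) = 0.356
¬¬b ⊕ (b ∧ (a → (a ↔ b))) = min(1, 0.356 + 0.356) = min(1, 0.712) = 0.712
¬(¬¬b ⊕ (b ∧ (a → (a ↔ b)))) = 1 − 0.712 = 0.288

0.288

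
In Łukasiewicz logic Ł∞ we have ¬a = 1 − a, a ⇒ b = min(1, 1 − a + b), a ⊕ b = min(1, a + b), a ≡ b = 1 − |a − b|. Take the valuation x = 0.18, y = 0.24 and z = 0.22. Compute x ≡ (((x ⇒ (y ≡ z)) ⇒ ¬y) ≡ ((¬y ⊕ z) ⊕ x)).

y ≡ z = 1 − |0.24 − 0.22| = 1 − 0.02 = 0.98
x ⇒ (y ≡ z) = min(1, 1 − 0.18 + 0.98) = min(1, 1.80) = 1.00
¬y = 1 − 0.24 = 0.76
(x ⇒ (y ≡ z)) ⇒ ¬y = min(1, 1 − 1.00 + 0.76) = min(1, 0.76) = 0.76
¬y ⊕ z = min(1, 0.76 + 0.22) = min(1, 0.98) = 0.98
(¬y ⊕ z) ⊕ x = min(1, 0.98 + 0.18) = min(1, 1.16) = 1.00
((x ⇒ (y ≡ z)) ⇒ ¬y) ≡ ((¬y ⊕ z) ⊕ x) = 1 − |0.76 − 1.00| = 1 − 0.24 = 0.76
x ≡ (((x ⇒ (y ≡ z)) ⇒ ¬y) ≡ ((¬y ⊕ z) ⊕ x)) = 1 − |0.18 − 0.76| = 1 − 0.58 = 0.42

0.42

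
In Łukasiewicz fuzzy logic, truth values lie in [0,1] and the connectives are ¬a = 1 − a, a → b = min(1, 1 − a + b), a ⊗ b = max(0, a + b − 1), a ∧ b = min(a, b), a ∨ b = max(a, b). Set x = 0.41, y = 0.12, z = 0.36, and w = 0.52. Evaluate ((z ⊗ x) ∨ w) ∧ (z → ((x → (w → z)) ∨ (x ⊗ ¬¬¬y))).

0.52

z ⊗ x = max(0, 0.36 + 0.41 − 1) = max(0, -0.23) = 0.00
(z ⊗ x) ∨ w = max(0.00, 0.52) = 0.52
w → z = min(1, 1 − 0.52 + 0.36) = min(1, 0.84) = 0.84
x → (w → z) = min(1, 1 − 0.41 + 0.84) = min(1, 1.43) = 1.00
¬y = 1 − 0.12 = 0.88
¬¬y = 1 − 0.88 = 0.12
¬¬¬y = 1 − 0.12 = 0.88
x ⊗ ¬¬¬y = max(0, 0.41 + 0.88 − 1) = max(0, 0.29) = 0.29
(x → (w → z)) ∨ (x ⊗ ¬¬¬y) = max(1.00, 0.29) = 1.00
z → ((x → (w → z)) ∨ (x ⊗ ¬¬¬y)) = min(1, 1 − 0.36 + 1.00) = min(1, 1.64) = 1.00
((z ⊗ x) ∨ w) ∧ (z → ((x → (w → z)) ∨ (x ⊗ ¬¬¬y))) = min(0.52, 1.00) = 0.52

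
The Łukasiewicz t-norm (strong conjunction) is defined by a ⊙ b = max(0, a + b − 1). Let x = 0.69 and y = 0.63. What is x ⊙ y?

x ⊙ y = max(0, 0.69 + 0.63 − 1) = max(0, 0.32) = 0.32
For comparison, the Gödel (minimum) t-norm min(a, b) would give 0.63.

0.32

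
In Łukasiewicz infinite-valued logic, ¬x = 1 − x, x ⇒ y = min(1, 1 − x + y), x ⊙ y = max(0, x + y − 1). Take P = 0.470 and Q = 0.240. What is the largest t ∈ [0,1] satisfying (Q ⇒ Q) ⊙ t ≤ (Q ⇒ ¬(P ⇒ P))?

Q ⇒ Q = min(1, 1 − 0.240 + 0.240) = min(1, 1.000) = 1.000
So the left factor is Q ⇒ Q = 1.000.
P ⇒ P = min(1, 1 − 0.470 + 0.470) = min(1, 1.000) = 1.000
¬(P ⇒ P) = 1 − 1.000 = 0.000
Q ⇒ ¬(P ⇒ P) = min(1, 1 − 0.240 + 0.000) = min(1, 0.760) = 0.760
So the right-hand bound is Q ⇒ ¬(P ⇒ P) = 0.760.
The residuum of the Łukasiewicz t-norm gives the supremum: min(1, 1 − 1.000 + 0.760).
1 − 1.000 + 0.760 = 0.760, so t = min(1, 0.760) = 0.760.
Check: 1.000 ⊙ 0.760 = max(0, 0.760) = 0.760 ≤ 0.760.

0.760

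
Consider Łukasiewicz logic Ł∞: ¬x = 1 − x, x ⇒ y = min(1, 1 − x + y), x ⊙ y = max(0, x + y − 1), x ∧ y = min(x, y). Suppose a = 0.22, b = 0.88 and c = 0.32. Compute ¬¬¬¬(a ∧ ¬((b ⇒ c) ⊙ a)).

0.22

b ⇒ c = min(1, 1 − 0.88 + 0.32) = min(1, 0.44) = 0.44
(b ⇒ c) ⊙ a = max(0, 0.44 + 0.22 − 1) = max(0, -0.34) = 0.00
¬((b ⇒ c) ⊙ a) = 1 − 0.00 = 1.00
a ∧ ¬((b ⇒ c) ⊙ a) = min(0.22, 1.00) = 0.22
¬(a ∧ ¬((b ⇒ c) ⊙ a)) = 1 − 0.22 = 0.78
¬¬(a ∧ ¬((b ⇒ c) ⊙ a)) = 1 − 0.78 = 0.22
¬¬¬(a ∧ ¬((b ⇒ c) ⊙ a)) = 1 − 0.22 = 0.78
¬¬¬¬(a ∧ ¬((b ⇒ c) ⊙ a)) = 1 − 0.78 = 0.22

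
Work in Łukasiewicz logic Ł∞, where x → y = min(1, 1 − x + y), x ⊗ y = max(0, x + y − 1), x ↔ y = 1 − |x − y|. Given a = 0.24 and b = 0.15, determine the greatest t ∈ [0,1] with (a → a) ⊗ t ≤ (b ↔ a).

0.91

a → a = min(1, 1 − 0.24 + 0.24) = min(1, 1.00) = 1.00
So the left factor is a → a = 1.00.
b ↔ a = 1 − |0.15 − 0.24| = 1 − 0.09 = 0.91
So the right-hand bound is b ↔ a = 0.91.
The residuum of the Łukasiewicz t-norm gives the supremum: min(1, 1 − 1.00 + 0.91).
1 − 1.00 + 0.91 = 0.91, so t = min(1, 0.91) = 0.91.
Check: 1.00 ⊗ 0.91 = max(0, 0.91) = 0.91 ≤ 0.91.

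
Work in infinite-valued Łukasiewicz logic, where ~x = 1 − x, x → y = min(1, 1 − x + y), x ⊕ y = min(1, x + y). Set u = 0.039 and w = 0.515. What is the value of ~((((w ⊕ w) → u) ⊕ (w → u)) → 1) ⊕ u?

w ⊕ w = min(1, 0.515 + 0.515) = min(1, 1.030) = 1.000
(w ⊕ w) → u = min(1, 1 − 1.000 + 0.039) = min(1, 0.039) = 0.039
w → u = min(1, 1 − 0.515 + 0.039) = min(1, 0.524) = 0.524
((w ⊕ w) → u) ⊕ (w → u) = min(1, 0.039 + 0.524) = min(1, 0.563) = 0.563
(((w ⊕ w) → u) ⊕ (w → u)) → 1 = min(1, 1 − 0.563 + 1.000) = min(1, 1.437) = 1.000
~((((w ⊕ w) → u) ⊕ (w → u)) → 1) = 1 − 1.000 = 0.000
~((((w ⊕ w) → u) ⊕ (w → u)) → 1) ⊕ u = min(1, 0.000 + 0.039) = min(1, 0.039) = 0.039

0.039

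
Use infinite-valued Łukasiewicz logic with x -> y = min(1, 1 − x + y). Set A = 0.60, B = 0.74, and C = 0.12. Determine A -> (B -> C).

B -> C = min(1, 1 − 0.74 + 0.12) = min(1, 0.38) = 0.38
A -> (B -> C) = min(1, 1 − 0.60 + 0.38) = min(1, 0.78) = 0.78

0.78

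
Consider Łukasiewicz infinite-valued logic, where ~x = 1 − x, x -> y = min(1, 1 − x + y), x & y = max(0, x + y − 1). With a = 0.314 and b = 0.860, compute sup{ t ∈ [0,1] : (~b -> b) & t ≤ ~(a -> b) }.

~b = 1 − 0.860 = 0.140
~b -> b = min(1, 1 − 0.140 + 0.860) = min(1, 1.720) = 1.000
So the left factor is ~b -> b = 1.000.
a -> b = min(1, 1 − 0.314 + 0.860) = min(1, 1.546) = 1.000
~(a -> b) = 1 − 1.000 = 0.000
So the right-hand bound is ~(a -> b) = 0.000.
The residuum of the Łukasiewicz t-norm gives the supremum: min(1, 1 − 1.000 + 0.000).
1 − 1.000 + 0.000 = 0.000, so t = min(1, 0.000) = 0.000.
Check: 1.000 & 0.000 = max(0, 0.000) = 0.000 ≤ 0.000.

0.000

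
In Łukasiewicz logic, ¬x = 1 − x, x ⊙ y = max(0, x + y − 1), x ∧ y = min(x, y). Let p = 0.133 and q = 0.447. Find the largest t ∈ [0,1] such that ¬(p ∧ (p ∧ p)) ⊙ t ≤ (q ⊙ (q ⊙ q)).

0.133

p ∧ p = min(0.133, 0.133) = 0.133
p ∧ (p ∧ p) = min(0.133, 0.133) = 0.133
¬(p ∧ (p ∧ p)) = 1 − 0.133 = 0.867
So the left factor is ¬(p ∧ (p ∧ p)) = 0.867.
q ⊙ q = max(0, 0.447 + 0.447 − 1) = max(0, -0.106) = 0.000
q ⊙ (q ⊙ q) = max(0, 0.447 + 0.000 − 1) = max(0, -0.553) = 0.000
So the right-hand bound is q ⊙ (q ⊙ q) = 0.000.
The residuum of the Łukasiewicz t-norm gives the supremum: min(1, 1 − 0.867 + 0.000).
1 − 0.867 + 0.000 = 0.133, so t = min(1, 0.133) = 0.133.
Check: 0.867 ⊙ 0.133 = max(0, 0.000) = 0.000 ≤ 0.000.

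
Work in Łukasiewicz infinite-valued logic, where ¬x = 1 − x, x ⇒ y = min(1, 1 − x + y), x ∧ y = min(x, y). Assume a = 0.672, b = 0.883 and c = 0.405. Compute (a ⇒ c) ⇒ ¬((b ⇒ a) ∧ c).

0.862

a ⇒ c = min(1, 1 − 0.672 + 0.405) = min(1, 0.733) = 0.733
b ⇒ a = min(1, 1 − 0.883 + 0.672) = min(1, 0.789) = 0.789
(b ⇒ a) ∧ c = min(0.789, 0.405) = 0.405
¬((b ⇒ a) ∧ c) = 1 − 0.405 = 0.595
(a ⇒ c) ⇒ ¬((b ⇒ a) ∧ c) = min(1, 1 − 0.733 + 0.595) = min(1, 0.862) = 0.862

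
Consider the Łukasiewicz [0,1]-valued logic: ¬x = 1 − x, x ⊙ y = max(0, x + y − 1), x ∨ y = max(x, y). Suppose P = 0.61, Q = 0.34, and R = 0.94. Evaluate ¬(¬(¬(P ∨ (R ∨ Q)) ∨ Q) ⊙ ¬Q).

0.68

R ∨ Q = max(0.94, 0.34) = 0.94
P ∨ (R ∨ Q) = max(0.61, 0.94) = 0.94
¬(P ∨ (R ∨ Q)) = 1 − 0.94 = 0.06
¬(P ∨ (R ∨ Q)) ∨ Q = max(0.06, 0.34) = 0.34
¬(¬(P ∨ (R ∨ Q)) ∨ Q) = 1 − 0.34 = 0.66
¬Q = 1 − 0.34 = 0.66
¬(¬(P ∨ (R ∨ Q)) ∨ Q) ⊙ ¬Q = max(0, 0.66 + 0.66 − 1) = max(0, 0.32) = 0.32
¬(¬(¬(P ∨ (R ∨ Q)) ∨ Q) ⊙ ¬Q) = 1 − 0.32 = 0.68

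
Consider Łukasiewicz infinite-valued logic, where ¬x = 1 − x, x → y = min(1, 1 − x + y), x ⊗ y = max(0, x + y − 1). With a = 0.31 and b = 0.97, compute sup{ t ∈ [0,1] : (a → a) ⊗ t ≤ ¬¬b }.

0.97

a → a = min(1, 1 − 0.31 + 0.31) = min(1, 1.00) = 1.00
So the left factor is a → a = 1.00.
¬b = 1 − 0.97 = 0.03
¬¬b = 1 − 0.03 = 0.97
So the right-hand bound is ¬¬b = 0.97.
The residuum of the Łukasiewicz t-norm gives the supremum: min(1, 1 − 1.00 + 0.97).
1 − 1.00 + 0.97 = 0.97, so t = min(1, 0.97) = 0.97.
Check: 1.00 ⊗ 0.97 = max(0, 0.97) = 0.97 ≤ 0.97.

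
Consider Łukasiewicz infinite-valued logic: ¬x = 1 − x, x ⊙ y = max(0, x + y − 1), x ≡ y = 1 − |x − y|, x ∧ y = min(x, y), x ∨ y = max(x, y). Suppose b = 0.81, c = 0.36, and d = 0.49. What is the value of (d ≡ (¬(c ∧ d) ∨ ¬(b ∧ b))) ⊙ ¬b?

c ∧ d = min(0.36, 0.49) = 0.36
¬(c ∧ d) = 1 − 0.36 = 0.64
b ∧ b = min(0.81, 0.81) = 0.81
¬(b ∧ b) = 1 − 0.81 = 0.19
¬(c ∧ d) ∨ ¬(b ∧ b) = max(0.64, 0.19) = 0.64
d ≡ (¬(c ∧ d) ∨ ¬(b ∧ b)) = 1 − |0.49 − 0.64| = 1 − 0.15 = 0.85
¬b = 1 − 0.81 = 0.19
(d ≡ (¬(c ∧ d) ∨ ¬(b ∧ b))) ⊙ ¬b = max(0, 0.85 + 0.19 − 1) = max(0, 0.04) = 0.04

0.04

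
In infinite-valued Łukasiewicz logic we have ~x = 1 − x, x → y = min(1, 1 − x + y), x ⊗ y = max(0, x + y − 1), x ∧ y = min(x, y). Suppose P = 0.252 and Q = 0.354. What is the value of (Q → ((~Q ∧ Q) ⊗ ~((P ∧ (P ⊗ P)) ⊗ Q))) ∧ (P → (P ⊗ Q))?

~Q = 1 − 0.354 = 0.646
~Q ∧ Q = min(0.646, 0.354) = 0.354
P ⊗ P = max(0, 0.252 + 0.252 − 1) = max(0, -0.496) = 0.000
P ∧ (P ⊗ P) = min(0.252, 0.000) = 0.000
(P ∧ (P ⊗ P)) ⊗ Q = max(0, 0.000 + 0.354 − 1) = max(0, -0.646) = 0.000
~((P ∧ (P ⊗ P)) ⊗ Q) = 1 − 0.000 = 1.000
(~Q ∧ Q) ⊗ ~((P ∧ (P ⊗ P)) ⊗ Q) = max(0, 0.354 + 1.000 − 1) = max(0, 0.354) = 0.354
Q → ((~Q ∧ Q) ⊗ ~((P ∧ (P ⊗ P)) ⊗ Q)) = min(1, 1 − 0.354 + 0.354) = min(1, 1.000) = 1.000
P ⊗ Q = max(0, 0.252 + 0.354 − 1) = max(0, -0.394) = 0.000
P → (P ⊗ Q) = min(1, 1 − 0.252 + 0.000) = min(1, 0.748) = 0.748
(Q → ((~Q ∧ Q) ⊗ ~((P ∧ (P ⊗ P)) ⊗ Q))) ∧ (P → (P ⊗ Q)) = min(1.000, 0.748) = 0.748

0.748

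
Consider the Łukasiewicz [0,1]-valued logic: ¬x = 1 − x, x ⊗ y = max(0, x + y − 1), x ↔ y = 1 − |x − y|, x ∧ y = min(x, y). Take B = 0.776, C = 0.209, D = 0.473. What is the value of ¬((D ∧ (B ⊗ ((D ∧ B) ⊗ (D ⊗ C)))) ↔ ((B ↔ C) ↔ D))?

D ∧ B = min(0.473, 0.776) = 0.473
D ⊗ C = max(0, 0.473 + 0.209 − 1) = max(0, -0.318) = 0.000
(D ∧ B) ⊗ (D ⊗ C) = max(0, 0.473 + 0.000 − 1) = max(0, -0.527) = 0.000
B ⊗ ((D ∧ B) ⊗ (D ⊗ C)) = max(0, 0.776 + 0.000 − 1) = max(0, -0.224) = 0.000
D ∧ (B ⊗ ((D ∧ B) ⊗ (D ⊗ C))) = min(0.473, 0.000) = 0.000
B ↔ C = 1 − |0.776 − 0.209| = 1 − 0.567 = 0.433
(B ↔ C) ↔ D = 1 − |0.433 − 0.473| = 1 − 0.040 = 0.960
(D ∧ (B ⊗ ((D ∧ B) ⊗ (D ⊗ C)))) ↔ ((B ↔ C) ↔ D) = 1 − |0.000 − 0.960| = 1 − 0.960 = 0.040
¬((D ∧ (B ⊗ ((D ∧ B) ⊗ (D ⊗ C)))) ↔ ((B ↔ C) ↔ D)) = 1 − 0.040 = 0.960

0.960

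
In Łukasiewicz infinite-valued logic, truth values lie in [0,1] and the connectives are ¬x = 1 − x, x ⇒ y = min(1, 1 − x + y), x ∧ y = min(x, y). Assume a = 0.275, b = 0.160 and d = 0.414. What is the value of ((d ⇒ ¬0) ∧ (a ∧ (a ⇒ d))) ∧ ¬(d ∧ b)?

¬0 = 1 − 0.000 = 1.000
d ⇒ ¬0 = min(1, 1 − 0.414 + 1.000) = min(1, 1.586) = 1.000
a ⇒ d = min(1, 1 − 0.275 + 0.414) = min(1, 1.139) = 1.000
a ∧ (a ⇒ d) = min(0.275, 1.000) = 0.275
(d ⇒ ¬0) ∧ (a ∧ (a ⇒ d)) = min(1.000, 0.275) = 0.275
d ∧ b = min(0.414, 0.160) = 0.160
¬(d ∧ b) = 1 − 0.160 = 0.840
((d ⇒ ¬0) ∧ (a ∧ (a ⇒ d))) ∧ ¬(d ∧ b) = min(0.275, 0.840) = 0.275

0.275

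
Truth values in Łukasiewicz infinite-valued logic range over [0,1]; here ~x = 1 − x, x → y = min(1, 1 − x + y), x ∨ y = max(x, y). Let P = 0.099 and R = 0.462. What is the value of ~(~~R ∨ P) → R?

~R = 1 − 0.462 = 0.538
~~R = 1 − 0.538 = 0.462
~~R ∨ P = max(0.462, 0.099) = 0.462
~(~~R ∨ P) = 1 − 0.462 = 0.538
~(~~R ∨ P) → R = min(1, 1 − 0.538 + 0.462) = min(1, 0.924) = 0.924

0.924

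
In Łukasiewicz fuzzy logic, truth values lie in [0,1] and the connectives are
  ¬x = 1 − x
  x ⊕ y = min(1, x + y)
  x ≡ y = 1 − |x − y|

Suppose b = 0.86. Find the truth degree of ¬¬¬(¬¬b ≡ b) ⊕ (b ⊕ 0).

¬b = 1 − 0.86 = 0.14
¬¬b = 1 − 0.14 = 0.86
¬¬b ≡ b = 1 − |0.86 − 0.86| = 1 − 0.00 = 1.00
¬(¬¬b ≡ b) = 1 − 1.00 = 0.00
¬¬(¬¬b ≡ b) = 1 − 0.00 = 1.00
¬¬¬(¬¬b ≡ b) = 1 − 1.00 = 0.00
b ⊕ 0 = min(1, 0.86 + 0.00) = min(1, 0.86) = 0.86
¬¬¬(¬¬b ≡ b) ⊕ (b ⊕ 0) = min(1, 0.00 + 0.86) = min(1, 0.86) = 0.86

0.86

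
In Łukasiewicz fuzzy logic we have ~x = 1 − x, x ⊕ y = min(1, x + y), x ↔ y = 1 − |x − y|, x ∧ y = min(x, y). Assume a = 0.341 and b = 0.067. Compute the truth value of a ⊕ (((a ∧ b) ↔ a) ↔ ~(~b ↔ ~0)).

0.682

a ∧ b = min(0.341, 0.067) = 0.067
(a ∧ b) ↔ a = 1 − |0.067 − 0.341| = 1 − 0.274 = 0.726
~b = 1 − 0.067 = 0.933
~0 = 1 − 0.000 = 1.000
~b ↔ ~0 = 1 − |0.933 − 1.000| = 1 − 0.067 = 0.933
~(~b ↔ ~0) = 1 − 0.933 = 0.067
((a ∧ b) ↔ a) ↔ ~(~b ↔ ~0) = 1 − |0.726 − 0.067| = 1 − 0.659 = 0.341
a ⊕ (((a ∧ b) ↔ a) ↔ ~(~b ↔ ~0)) = min(1, 0.341 + 0.341) = min(1, 0.682) = 0.682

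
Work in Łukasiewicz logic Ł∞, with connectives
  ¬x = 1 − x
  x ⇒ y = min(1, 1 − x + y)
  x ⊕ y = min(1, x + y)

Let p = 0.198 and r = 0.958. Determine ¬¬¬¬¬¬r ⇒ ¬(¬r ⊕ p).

¬r = 1 − 0.958 = 0.042
¬¬r = 1 − 0.042 = 0.958
¬¬¬r = 1 − 0.958 = 0.042
¬¬¬¬r = 1 − 0.042 = 0.958
¬¬¬¬¬r = 1 − 0.958 = 0.042
¬¬¬¬¬¬r = 1 − 0.042 = 0.958
¬r ⊕ p = min(1, 0.042 + 0.198) = min(1, 0.240) = 0.240
¬(¬r ⊕ p) = 1 − 0.240 = 0.760
¬¬¬¬¬¬r ⇒ ¬(¬r ⊕ p) = min(1, 1 − 0.958 + 0.760) = min(1, 0.802) = 0.802

0.802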